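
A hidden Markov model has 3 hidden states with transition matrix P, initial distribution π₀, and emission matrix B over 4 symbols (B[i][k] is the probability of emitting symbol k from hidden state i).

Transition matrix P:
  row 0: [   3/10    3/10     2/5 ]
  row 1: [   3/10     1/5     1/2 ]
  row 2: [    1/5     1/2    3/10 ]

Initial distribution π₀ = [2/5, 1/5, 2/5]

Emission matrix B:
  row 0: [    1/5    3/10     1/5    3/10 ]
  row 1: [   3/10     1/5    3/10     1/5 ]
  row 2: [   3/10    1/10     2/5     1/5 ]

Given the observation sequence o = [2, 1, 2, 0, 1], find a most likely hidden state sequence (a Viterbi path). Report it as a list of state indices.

path = [2, 1, 2, 1, 0]

t=0: δ = [8.000e-02, 6.000e-02, 1.600e-01]  (obs o_0=2)
t=1: δ = [9.600e-03, 1.600e-02, 4.800e-03]  ψ = [2, 2, 2]  (obs o_1=1)
t=2: δ = [9.600e-04, 9.600e-04, 3.200e-03]  ψ = [1, 1, 1]  (obs o_2=2)
t=3: δ = [1.280e-04, 4.800e-04, 2.880e-04]  ψ = [2, 2, 2]  (obs o_3=0)
t=4: δ = [4.320e-05, 2.880e-05, 2.400e-05]  ψ = [1, 2, 1]  (obs o_4=1)
backtrack: best end state = 0; path = [2, 1, 2, 1, 0]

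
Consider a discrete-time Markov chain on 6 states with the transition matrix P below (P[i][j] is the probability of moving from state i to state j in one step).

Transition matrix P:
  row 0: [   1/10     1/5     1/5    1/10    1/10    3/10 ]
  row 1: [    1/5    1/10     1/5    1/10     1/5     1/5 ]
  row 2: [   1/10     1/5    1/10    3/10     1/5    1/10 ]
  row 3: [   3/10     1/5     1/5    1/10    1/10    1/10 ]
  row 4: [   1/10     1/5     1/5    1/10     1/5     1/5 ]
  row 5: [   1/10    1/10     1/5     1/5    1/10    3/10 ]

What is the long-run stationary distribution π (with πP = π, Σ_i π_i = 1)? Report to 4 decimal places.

π = [0.1476, 0.1635, 0.1818, 0.1565, 0.1495, 0.2010]

Balance equations π_j = Σ_i π_i·P[i][j]:
  π_0 = 1/10·π_0 + 1/5·π_1 + 1/10·π_2 + 3/10·π_3 + 1/10·π_4 + 1/10·π_5
  π_1 = 1/5·π_0 + 1/10·π_1 + 1/5·π_2 + 1/5·π_3 + 1/5·π_4 + 1/10·π_5
  π_2 = 1/5·π_0 + 1/5·π_1 + 1/10·π_2 + 1/5·π_3 + 1/5·π_4 + 1/5·π_5
  π_3 = 1/10·π_0 + 1/10·π_1 + 3/10·π_2 + 1/10·π_3 + 1/10·π_4 + 1/5·π_5
  π_4 = 1/10·π_0 + 1/5·π_1 + 1/5·π_2 + 1/10·π_3 + 1/5·π_4 + 1/10·π_5
  normalize: π_0 + π_1 + π_2 + π_3 + π_4 + π_5 = 1
Solving the linear system gives exactly π = [8119/54989, 8993/54989, 2/11, 8604/54989, 8220/54989, 1005/4999].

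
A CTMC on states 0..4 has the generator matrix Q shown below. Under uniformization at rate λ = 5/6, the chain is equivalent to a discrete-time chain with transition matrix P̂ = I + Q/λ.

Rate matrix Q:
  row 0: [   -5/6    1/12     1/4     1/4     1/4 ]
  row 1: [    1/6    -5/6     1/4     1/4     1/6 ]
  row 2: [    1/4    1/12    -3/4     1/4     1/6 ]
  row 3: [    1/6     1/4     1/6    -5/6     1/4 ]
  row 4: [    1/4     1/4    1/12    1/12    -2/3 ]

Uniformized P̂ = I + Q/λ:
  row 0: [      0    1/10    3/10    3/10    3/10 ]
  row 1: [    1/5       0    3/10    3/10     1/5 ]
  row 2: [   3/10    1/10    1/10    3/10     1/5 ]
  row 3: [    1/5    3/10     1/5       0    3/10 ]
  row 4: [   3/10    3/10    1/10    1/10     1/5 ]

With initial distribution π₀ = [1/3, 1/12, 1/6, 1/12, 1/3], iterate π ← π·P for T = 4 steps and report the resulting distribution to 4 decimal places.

t=0: π = [0.3333, 0.0833, 0.1667, 0.0833, 0.3333]
t=1: π = [0.1833, 0.1750, 0.1917, 0.2083, 0.2417]
t=2: π = [0.2067, 0.1725, 0.1925, 0.1892, 0.2392]
t=3: π = [0.2018, 0.1684, 0.1948, 0.1954, 0.2396]
t=4: π = [0.2031, 0.1702, 0.1936, 0.1935, 0.2397]

π = [0.2031, 0.1702, 0.1936, 0.1935, 0.2397]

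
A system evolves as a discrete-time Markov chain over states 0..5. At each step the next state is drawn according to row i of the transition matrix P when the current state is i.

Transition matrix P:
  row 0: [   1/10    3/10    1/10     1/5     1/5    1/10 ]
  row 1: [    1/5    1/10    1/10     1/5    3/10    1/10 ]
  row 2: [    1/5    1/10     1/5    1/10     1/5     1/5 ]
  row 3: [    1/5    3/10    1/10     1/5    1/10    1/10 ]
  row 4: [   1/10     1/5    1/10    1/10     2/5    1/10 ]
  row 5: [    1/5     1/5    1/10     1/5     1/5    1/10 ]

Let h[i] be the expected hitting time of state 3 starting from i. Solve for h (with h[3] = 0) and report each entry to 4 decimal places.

First-step conditioning: h[3] = 0; for i ≠ 3, h[i] = 1 + Σ_k P[i][k]·h[k].
  h[0] = 1 + 1/10·h[0] + 3/10·h[1] + 1/10·h[2] + 1/5·h[4] + 1/10·h[5]
  h[1] = 1 + 1/5·h[0] + 1/10·h[1] + 1/10·h[2] + 3/10·h[4] + 1/10·h[5]
  h[2] = 1 + 1/5·h[0] + 1/10·h[1] + 1/5·h[2] + 1/5·h[4] + 1/5·h[5]
  h[4] = 1 + 1/10·h[0] + 1/5·h[1] + 1/10·h[2] + 2/5·h[4] + 1/10·h[5]
  h[5] = 1 + 1/5·h[0] + 1/5·h[1] + 1/10·h[2] + 1/5·h[4] + 1/10·h[5]
Solving the 5×5 linear system over states ≠ 3 gives exactly h = [8730/1409, 8820/1409, 9679/1409, 0, 9810/1409, 8721/1409] (h[3] = 0 is the target).

h = [6.1959, 6.2598, 6.8694, 0.0000, 6.9624, 6.1895]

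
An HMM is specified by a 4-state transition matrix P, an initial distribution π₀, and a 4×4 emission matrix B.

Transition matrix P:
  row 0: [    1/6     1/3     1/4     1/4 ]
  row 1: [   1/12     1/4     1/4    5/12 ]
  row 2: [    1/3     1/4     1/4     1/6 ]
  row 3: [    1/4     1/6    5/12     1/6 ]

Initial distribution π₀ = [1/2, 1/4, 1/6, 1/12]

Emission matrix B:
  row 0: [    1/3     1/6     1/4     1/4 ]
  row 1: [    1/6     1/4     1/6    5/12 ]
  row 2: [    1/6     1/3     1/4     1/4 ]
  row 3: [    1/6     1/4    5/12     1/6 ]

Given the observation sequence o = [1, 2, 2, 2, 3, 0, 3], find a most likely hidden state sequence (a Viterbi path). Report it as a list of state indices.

path = [1, 3, 2, 3, 2, 0, 1]

t=0: δ = [8.333e-02, 6.250e-02, 5.556e-02, 2.083e-02]  (obs o_0=1)
t=1: δ = [4.630e-03, 4.630e-03, 5.208e-03, 1.085e-02]  ψ = [2, 0, 0, 1]  (obs o_1=2)
t=2: δ = [6.782e-04, 3.014e-04, 1.130e-03, 8.038e-04]  ψ = [3, 3, 3, 1]  (obs o_2=2)
t=3: δ = [9.419e-05, 4.710e-05, 8.372e-05, 7.849e-05]  ψ = [2, 2, 3, 2]  (obs o_3=2)
t=4: δ = [6.977e-06, 1.308e-05, 8.176e-06, 3.925e-06]  ψ = [2, 0, 3, 0]  (obs o_4=3)
t=5: δ = [9.085e-07, 5.451e-07, 5.451e-07, 9.085e-07]  ψ = [2, 1, 1, 1]  (obs o_5=0)
t=6: δ = [5.678e-08, 1.262e-07, 9.463e-08, 3.785e-08]  ψ = [3, 0, 3, 0]  (obs o_6=3)
backtrack: best end state = 1; path = [1, 3, 2, 3, 2, 0, 1]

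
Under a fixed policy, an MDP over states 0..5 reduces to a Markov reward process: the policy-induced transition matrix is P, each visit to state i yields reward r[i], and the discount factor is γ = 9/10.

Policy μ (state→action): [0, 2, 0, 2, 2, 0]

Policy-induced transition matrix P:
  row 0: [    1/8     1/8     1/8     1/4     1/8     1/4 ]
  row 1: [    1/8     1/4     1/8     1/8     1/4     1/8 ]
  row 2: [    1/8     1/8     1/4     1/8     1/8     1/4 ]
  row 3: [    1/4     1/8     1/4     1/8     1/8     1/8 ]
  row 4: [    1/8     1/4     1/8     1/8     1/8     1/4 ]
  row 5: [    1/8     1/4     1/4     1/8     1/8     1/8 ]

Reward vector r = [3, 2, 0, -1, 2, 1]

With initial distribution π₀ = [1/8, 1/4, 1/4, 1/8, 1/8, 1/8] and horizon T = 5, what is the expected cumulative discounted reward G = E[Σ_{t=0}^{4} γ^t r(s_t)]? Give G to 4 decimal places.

G = 4.6901

t=0: π = [0.1250, 0.2500, 0.2500, 0.1250, 0.1250, 0.1250], E[r] = 1.1250, γ^t·E[r] = 1.125000, running G = 1.125000
t=1: π = [0.1406, 0.1875, 0.1875, 0.1406, 0.1563, 0.1875], E[r] = 1.1563, γ^t·E[r] = 1.040625, running G = 2.165625
t=2: π = [0.1426, 0.1914, 0.1895, 0.1426, 0.1484, 0.1855], E[r] = 1.1504, γ^t·E[r] = 0.931816, running G = 3.097441
t=3: π = [0.1428, 0.1907, 0.1897, 0.1428, 0.1489, 0.1851], E[r] = 1.1499, γ^t·E[r] = 0.838279, running G = 3.935720
t=4: π = [0.1429, 0.1906, 0.1897, 0.1429, 0.1488, 0.1852], E[r] = 1.1497, γ^t·E[r] = 0.754331, running G = 4.690051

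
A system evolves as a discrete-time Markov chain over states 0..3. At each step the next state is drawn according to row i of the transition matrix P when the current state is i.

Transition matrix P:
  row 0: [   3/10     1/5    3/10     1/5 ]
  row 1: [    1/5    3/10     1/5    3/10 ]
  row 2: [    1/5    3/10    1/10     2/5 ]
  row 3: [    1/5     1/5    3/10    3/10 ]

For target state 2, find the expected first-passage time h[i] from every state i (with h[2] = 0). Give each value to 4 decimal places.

First-step conditioning: h[2] = 0; for i ≠ 2, h[i] = 1 + Σ_k P[i][k]·h[k].
  h[0] = 1 + 3/10·h[0] + 1/5·h[1] + 1/5·h[3]
  h[1] = 1 + 1/5·h[0] + 3/10·h[1] + 3/10·h[3]
  h[3] = 1 + 1/5·h[0] + 1/5·h[1] + 3/10·h[3]
Solving the 3×3 linear system over states ≠ 2 gives exactly h = [18/5, 4, 0, 18/5] (h[2] = 0 is the target).

h = [3.6000, 4.0000, 0.0000, 3.6000]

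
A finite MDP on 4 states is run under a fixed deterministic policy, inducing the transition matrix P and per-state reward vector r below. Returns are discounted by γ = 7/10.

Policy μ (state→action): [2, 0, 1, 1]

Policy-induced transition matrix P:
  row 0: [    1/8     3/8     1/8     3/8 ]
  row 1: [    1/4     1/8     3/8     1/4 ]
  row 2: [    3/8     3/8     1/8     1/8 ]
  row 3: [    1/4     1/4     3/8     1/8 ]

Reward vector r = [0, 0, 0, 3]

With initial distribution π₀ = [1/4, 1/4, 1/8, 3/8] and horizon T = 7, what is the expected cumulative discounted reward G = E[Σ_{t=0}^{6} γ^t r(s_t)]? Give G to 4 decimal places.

t=0: π = [0.2500, 0.2500, 0.1250, 0.3750], E[r] = 1.1250, γ^t·E[r] = 1.125000, running G = 1.125000
t=1: π = [0.2344, 0.2656, 0.2813, 0.2188], E[r] = 0.6563, γ^t·E[r] = 0.459375, running G = 1.584375
t=2: π = [0.2559, 0.2813, 0.2461, 0.2168], E[r] = 0.6504, γ^t·E[r] = 0.318691, running G = 1.903066
t=3: π = [0.2488, 0.2776, 0.2495, 0.2241], E[r] = 0.6724, γ^t·E[r] = 0.230621, running G = 2.133687
t=4: π = [0.2501, 0.2776, 0.2504, 0.2219], E[r] = 0.6657, γ^t·E[r] = 0.159830, running G = 2.293517
t=5: π = [0.2500, 0.2779, 0.2499, 0.2222], E[r] = 0.6667, γ^t·E[r] = 0.112046, running G = 2.405563
t=6: π = [0.2500, 0.2778, 0.2500, 0.2222], E[r] = 0.6667, γ^t·E[r] = 0.078440, running G = 2.484003

G = 2.4840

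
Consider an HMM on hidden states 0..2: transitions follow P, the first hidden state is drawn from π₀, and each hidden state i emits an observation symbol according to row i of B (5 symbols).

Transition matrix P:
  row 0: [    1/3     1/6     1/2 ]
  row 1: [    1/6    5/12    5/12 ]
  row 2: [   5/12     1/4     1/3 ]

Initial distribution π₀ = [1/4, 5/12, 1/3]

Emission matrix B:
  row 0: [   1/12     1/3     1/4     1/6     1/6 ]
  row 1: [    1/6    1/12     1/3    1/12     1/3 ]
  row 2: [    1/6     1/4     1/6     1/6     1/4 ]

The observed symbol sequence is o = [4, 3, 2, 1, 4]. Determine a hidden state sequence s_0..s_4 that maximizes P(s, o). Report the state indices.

path = [1, 2, 0, 0, 2]

t=0: δ = [4.167e-02, 1.389e-01, 8.333e-02]  (obs o_0=4)
t=1: δ = [5.787e-03, 4.823e-03, 9.645e-03]  ψ = [2, 1, 1]  (obs o_1=3)
t=2: δ = [1.005e-03, 8.038e-04, 5.358e-04]  ψ = [2, 2, 2]  (obs o_2=2)
t=3: δ = [1.116e-04, 2.791e-05, 1.256e-04]  ψ = [0, 1, 0]  (obs o_3=1)
t=4: δ = [8.721e-06, 1.047e-05, 1.395e-05]  ψ = [2, 2, 0]  (obs o_4=4)
backtrack: best end state = 2; path = [1, 2, 0, 0, 2]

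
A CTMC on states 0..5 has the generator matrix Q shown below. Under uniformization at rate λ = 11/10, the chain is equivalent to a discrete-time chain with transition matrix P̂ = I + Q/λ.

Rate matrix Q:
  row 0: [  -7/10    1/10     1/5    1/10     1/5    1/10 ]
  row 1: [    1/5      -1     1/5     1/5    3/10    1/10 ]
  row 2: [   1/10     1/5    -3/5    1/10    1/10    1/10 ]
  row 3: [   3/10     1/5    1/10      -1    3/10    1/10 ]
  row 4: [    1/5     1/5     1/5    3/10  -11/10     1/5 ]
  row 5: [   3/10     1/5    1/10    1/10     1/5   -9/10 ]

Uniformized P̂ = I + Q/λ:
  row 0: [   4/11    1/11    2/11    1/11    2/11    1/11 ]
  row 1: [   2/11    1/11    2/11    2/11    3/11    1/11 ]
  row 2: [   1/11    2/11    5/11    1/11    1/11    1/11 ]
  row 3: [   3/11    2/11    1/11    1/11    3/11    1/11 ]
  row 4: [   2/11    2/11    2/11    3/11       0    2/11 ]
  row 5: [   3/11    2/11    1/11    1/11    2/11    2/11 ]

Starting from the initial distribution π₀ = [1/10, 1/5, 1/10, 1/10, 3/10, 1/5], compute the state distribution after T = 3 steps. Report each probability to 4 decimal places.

t=0: π = [0.1000, 0.2000, 0.1000, 0.1000, 0.3000, 0.2000]
t=1: π = [0.2182, 0.1545, 0.1818, 0.1636, 0.1455, 0.1364]
t=2: π = [0.2322, 0.1479, 0.2041, 0.1314, 0.1678, 0.1165]
t=3: π = [0.2280, 0.1473, 0.2150, 0.1349, 0.1582, 0.1168]

π = [0.2280, 0.1473, 0.2150, 0.1349, 0.1582, 0.1168]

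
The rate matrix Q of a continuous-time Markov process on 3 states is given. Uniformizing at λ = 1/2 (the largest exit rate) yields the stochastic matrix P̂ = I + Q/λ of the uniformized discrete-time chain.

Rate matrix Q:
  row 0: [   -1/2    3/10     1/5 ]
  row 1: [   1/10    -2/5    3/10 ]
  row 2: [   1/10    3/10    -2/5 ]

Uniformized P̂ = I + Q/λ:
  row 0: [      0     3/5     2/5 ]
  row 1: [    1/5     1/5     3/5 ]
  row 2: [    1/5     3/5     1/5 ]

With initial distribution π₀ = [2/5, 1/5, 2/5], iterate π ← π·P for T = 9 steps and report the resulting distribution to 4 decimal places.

π = [0.1667, 0.4286, 0.4047]

t=0: π = [0.4000, 0.2000, 0.4000]
t=1: π = [0.1200, 0.5200, 0.3600]
t=2: π = [0.1760, 0.3920, 0.4320]
t=3: π = [0.1648, 0.4432, 0.3920]
t=4: π = [0.1670, 0.4227, 0.4102]
t=5: π = [0.1666, 0.4309, 0.4025]
t=6: π = [0.1667, 0.4276, 0.4057]
t=7: π = [0.1667, 0.4289, 0.4044]
t=8: π = [0.1667, 0.4284, 0.4049]
t=9: π = [0.1667, 0.4286, 0.4047]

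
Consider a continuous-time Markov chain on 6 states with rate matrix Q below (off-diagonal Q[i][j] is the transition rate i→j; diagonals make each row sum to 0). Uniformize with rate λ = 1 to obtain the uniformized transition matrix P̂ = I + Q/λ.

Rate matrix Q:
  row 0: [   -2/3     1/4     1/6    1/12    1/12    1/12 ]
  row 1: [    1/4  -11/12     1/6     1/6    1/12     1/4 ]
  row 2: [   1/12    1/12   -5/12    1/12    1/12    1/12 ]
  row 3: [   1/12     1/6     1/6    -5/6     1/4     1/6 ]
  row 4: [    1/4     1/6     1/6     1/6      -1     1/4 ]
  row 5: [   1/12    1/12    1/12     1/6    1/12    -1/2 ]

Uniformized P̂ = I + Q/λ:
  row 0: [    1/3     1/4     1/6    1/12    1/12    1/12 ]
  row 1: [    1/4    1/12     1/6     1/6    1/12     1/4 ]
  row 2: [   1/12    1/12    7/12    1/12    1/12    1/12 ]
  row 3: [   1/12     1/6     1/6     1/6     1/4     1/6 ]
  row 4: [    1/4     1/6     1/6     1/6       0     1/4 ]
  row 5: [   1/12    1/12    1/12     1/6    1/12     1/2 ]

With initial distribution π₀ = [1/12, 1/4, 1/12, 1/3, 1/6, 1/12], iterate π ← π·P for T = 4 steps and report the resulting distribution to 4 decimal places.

π = [0.1628, 0.1301, 0.2489, 0.1326, 0.0974, 0.2282]

t=0: π = [0.0833, 0.2500, 0.0833, 0.3333, 0.1667, 0.0833]
t=1: π = [0.1736, 0.1389, 0.1944, 0.1528, 0.1250, 0.2153]
t=2: π = [0.1707, 0.1354, 0.2297, 0.1360, 0.0984, 0.2297]
t=3: π = [0.1650, 0.1313, 0.2432, 0.1333, 0.0978, 0.2294]
t=4: π = [0.1628, 0.1301, 0.2489, 0.1326, 0.0974, 0.2282]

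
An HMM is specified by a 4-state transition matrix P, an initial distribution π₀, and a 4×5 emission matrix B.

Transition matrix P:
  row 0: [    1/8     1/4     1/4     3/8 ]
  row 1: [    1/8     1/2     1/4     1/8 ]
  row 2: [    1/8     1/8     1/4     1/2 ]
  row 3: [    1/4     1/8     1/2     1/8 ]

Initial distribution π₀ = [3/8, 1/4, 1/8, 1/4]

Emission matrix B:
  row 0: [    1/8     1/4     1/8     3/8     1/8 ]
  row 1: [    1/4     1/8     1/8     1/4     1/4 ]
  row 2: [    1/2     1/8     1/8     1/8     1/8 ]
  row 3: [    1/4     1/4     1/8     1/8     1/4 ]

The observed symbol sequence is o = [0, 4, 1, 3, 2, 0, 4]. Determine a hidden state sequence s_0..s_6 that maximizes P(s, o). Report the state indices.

t=0: δ = [4.688e-02, 6.250e-02, 6.250e-02, 6.250e-02]  (obs o_0=0)
t=1: δ = [1.953e-03, 7.812e-03, 3.906e-03, 7.812e-03]  ψ = [3, 1, 3, 2]  (obs o_1=4)
t=2: δ = [4.883e-04, 4.883e-04, 4.883e-04, 4.883e-04]  ψ = [3, 1, 3, 2]  (obs o_2=1)
t=3: δ = [4.578e-05, 6.104e-05, 3.052e-05, 3.052e-05]  ψ = [3, 1, 3, 2]  (obs o_3=3)
t=4: δ = [9.537e-07, 3.815e-06, 1.907e-06, 2.146e-06]  ψ = [1, 1, 1, 0]  (obs o_4=2)
t=5: δ = [6.706e-08, 4.768e-07, 5.364e-07, 2.384e-07]  ψ = [3, 1, 3, 2]  (obs o_5=0)
t=6: δ = [8.382e-09, 5.960e-08, 1.676e-08, 6.706e-08]  ψ = [2, 1, 2, 2]  (obs o_6=4)
backtrack: best end state = 3; path = [3, 2, 3, 0, 3, 2, 3]

path = [3, 2, 3, 0, 3, 2, 3]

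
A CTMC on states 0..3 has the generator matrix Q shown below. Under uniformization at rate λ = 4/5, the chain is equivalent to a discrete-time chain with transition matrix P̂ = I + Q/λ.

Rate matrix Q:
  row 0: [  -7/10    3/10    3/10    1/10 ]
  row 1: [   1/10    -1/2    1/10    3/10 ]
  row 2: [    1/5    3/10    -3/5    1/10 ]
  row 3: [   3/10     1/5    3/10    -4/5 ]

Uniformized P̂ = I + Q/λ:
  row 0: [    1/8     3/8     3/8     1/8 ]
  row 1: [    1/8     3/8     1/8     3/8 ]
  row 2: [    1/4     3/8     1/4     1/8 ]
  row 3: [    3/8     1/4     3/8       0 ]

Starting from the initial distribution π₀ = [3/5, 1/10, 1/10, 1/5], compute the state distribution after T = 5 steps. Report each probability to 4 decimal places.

π = [0.2042, 0.3514, 0.2552, 0.1892]

t=0: π = [0.6000, 0.1000, 0.1000, 0.2000]
t=1: π = [0.1875, 0.3500, 0.3375, 0.1250]
t=2: π = [0.1984, 0.3594, 0.2453, 0.1969]
t=3: π = [0.2049, 0.3504, 0.2545, 0.1902]
t=4: π = [0.2044, 0.3512, 0.2556, 0.1888]
t=5: π = [0.2042, 0.3514, 0.2552, 0.1892]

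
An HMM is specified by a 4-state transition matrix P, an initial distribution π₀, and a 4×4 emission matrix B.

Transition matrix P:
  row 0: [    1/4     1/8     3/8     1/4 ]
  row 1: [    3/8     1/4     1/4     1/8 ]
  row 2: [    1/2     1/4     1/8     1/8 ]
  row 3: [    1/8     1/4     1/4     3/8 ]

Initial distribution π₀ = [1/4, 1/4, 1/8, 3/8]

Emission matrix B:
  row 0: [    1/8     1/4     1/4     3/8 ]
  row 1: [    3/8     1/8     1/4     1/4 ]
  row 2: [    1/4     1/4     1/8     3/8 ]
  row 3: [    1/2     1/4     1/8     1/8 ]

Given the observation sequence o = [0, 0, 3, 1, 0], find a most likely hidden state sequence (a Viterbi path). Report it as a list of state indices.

t=0: δ = [3.125e-02, 9.375e-02, 3.125e-02, 1.875e-01]  (obs o_0=0)
t=1: δ = [4.395e-03, 1.758e-02, 1.172e-02, 3.516e-02]  ψ = [1, 3, 3, 3]  (obs o_1=0)
t=2: δ = [2.472e-03, 2.197e-03, 3.296e-03, 1.648e-03]  ψ = [1, 3, 3, 3]  (obs o_2=3)
t=3: δ = [4.120e-04, 1.030e-04, 2.317e-04, 1.545e-04]  ψ = [2, 2, 0, 0]  (obs o_3=1)
t=4: δ = [1.448e-05, 2.173e-05, 3.862e-05, 5.150e-05]  ψ = [2, 2, 0, 0]  (obs o_4=0)
backtrack: best end state = 3; path = [3, 3, 2, 0, 3]

path = [3, 3, 2, 0, 3]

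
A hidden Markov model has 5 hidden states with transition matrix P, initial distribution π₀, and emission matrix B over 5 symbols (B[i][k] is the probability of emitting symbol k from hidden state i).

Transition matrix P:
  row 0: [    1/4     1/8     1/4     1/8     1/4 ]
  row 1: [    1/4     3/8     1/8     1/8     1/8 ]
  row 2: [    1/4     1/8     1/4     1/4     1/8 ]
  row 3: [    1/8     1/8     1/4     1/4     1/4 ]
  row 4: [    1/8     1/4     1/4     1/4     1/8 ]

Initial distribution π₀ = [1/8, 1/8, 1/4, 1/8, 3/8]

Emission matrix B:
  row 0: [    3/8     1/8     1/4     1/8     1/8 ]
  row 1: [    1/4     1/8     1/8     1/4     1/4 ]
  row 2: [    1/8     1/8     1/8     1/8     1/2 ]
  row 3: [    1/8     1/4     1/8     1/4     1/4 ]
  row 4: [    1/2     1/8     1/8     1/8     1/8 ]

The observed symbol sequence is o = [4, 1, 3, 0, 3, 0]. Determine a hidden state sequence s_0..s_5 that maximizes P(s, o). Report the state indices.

t=0: δ = [1.562e-02, 3.125e-02, 1.250e-01, 3.125e-02, 4.688e-02]  (obs o_0=4)
t=1: δ = [3.906e-03, 1.953e-03, 3.906e-03, 7.812e-03, 1.953e-03]  ψ = [2, 2, 2, 2, 2]  (obs o_1=1)
t=2: δ = [1.221e-04, 2.441e-04, 2.441e-04, 4.883e-04, 2.441e-04]  ψ = [0, 3, 3, 3, 3]  (obs o_2=3)
t=3: δ = [2.289e-05, 2.289e-05, 1.526e-05, 1.526e-05, 6.104e-05]  ψ = [1, 1, 3, 3, 3]  (obs o_3=0)
t=4: δ = [9.537e-07, 3.815e-06, 1.907e-06, 3.815e-06, 9.537e-07]  ψ = [4, 4, 4, 4, 4]  (obs o_4=3)
t=5: δ = [3.576e-07, 3.576e-07, 1.192e-07, 1.192e-07, 4.768e-07]  ψ = [1, 1, 3, 3, 3]  (obs o_5=0)
backtrack: best end state = 4; path = [2, 3, 3, 4, 3, 4]

path = [2, 3, 3, 4, 3, 4]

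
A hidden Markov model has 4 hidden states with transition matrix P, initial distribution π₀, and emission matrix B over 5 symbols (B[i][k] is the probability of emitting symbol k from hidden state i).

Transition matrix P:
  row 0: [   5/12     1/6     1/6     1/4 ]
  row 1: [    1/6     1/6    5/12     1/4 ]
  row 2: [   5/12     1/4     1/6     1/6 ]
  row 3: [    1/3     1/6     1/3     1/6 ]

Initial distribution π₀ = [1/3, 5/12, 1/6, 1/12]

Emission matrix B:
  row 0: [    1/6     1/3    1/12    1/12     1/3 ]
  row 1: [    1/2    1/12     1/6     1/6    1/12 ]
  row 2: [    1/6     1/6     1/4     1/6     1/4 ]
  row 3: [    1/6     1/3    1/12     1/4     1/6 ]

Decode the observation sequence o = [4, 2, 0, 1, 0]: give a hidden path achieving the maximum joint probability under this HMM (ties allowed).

path = [0, 2, 1, 2, 1]

t=0: δ = [1.111e-01, 3.472e-02, 4.167e-02, 1.389e-02]  (obs o_0=4)
t=1: δ = [3.858e-03, 3.086e-03, 4.630e-03, 2.315e-03]  ψ = [0, 0, 0, 0]  (obs o_1=2)
t=2: δ = [3.215e-04, 5.787e-04, 2.143e-04, 1.608e-04]  ψ = [2, 2, 1, 0]  (obs o_2=0)
t=3: δ = [4.465e-05, 8.038e-06, 4.019e-05, 4.823e-05]  ψ = [0, 1, 1, 1]  (obs o_3=1)
t=4: δ = [3.101e-06, 5.023e-06, 2.679e-06, 1.861e-06]  ψ = [0, 2, 3, 0]  (obs o_4=0)
backtrack: best end state = 1; path = [0, 2, 1, 2, 1]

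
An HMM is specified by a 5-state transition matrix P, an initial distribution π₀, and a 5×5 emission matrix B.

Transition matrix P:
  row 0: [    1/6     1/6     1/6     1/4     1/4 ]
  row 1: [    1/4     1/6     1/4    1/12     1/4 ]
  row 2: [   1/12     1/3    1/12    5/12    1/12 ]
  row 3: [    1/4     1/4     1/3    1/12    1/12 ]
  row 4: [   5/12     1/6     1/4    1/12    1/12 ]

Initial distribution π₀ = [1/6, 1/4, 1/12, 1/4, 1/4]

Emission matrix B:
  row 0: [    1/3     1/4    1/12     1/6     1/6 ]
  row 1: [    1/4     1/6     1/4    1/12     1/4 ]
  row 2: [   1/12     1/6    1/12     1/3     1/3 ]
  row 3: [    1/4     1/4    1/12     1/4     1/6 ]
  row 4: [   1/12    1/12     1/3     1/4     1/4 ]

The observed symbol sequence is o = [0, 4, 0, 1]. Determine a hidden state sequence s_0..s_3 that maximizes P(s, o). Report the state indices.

path = [3, 2, 3, 0]

t=0: δ = [5.556e-02, 6.250e-02, 6.944e-03, 6.250e-02, 2.083e-02]  (obs o_0=0)
t=1: δ = [2.604e-03, 3.906e-03, 6.944e-03, 2.315e-03, 3.906e-03]  ψ = [1, 3, 3, 0, 1]  (obs o_1=4)
t=2: δ = [5.425e-04, 5.787e-04, 8.138e-05, 7.234e-04, 8.138e-05]  ψ = [4, 2, 1, 2, 1]  (obs o_2=0)
t=3: δ = [4.521e-05, 3.014e-05, 4.019e-05, 3.391e-05, 1.206e-05]  ψ = [3, 3, 3, 0, 1]  (obs o_3=1)
backtrack: best end state = 0; path = [3, 2, 3, 0]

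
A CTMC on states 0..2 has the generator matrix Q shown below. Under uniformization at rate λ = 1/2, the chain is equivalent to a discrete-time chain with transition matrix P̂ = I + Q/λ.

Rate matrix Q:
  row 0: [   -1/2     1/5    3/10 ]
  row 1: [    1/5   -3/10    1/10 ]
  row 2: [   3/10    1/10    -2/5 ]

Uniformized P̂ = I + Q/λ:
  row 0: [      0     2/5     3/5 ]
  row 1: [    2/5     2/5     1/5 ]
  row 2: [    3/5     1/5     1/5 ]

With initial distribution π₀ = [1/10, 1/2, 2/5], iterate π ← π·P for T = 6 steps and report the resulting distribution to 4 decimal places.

π = [0.3279, 0.3348, 0.3373]

t=0: π = [0.1000, 0.5000, 0.4000]
t=1: π = [0.4400, 0.3200, 0.2400]
t=2: π = [0.2720, 0.3520, 0.3760]
t=3: π = [0.3664, 0.3248, 0.3088]
t=4: π = [0.3152, 0.3382, 0.3466]
t=5: π = [0.3432, 0.3307, 0.3261]
t=6: π = [0.3279, 0.3348, 0.3373]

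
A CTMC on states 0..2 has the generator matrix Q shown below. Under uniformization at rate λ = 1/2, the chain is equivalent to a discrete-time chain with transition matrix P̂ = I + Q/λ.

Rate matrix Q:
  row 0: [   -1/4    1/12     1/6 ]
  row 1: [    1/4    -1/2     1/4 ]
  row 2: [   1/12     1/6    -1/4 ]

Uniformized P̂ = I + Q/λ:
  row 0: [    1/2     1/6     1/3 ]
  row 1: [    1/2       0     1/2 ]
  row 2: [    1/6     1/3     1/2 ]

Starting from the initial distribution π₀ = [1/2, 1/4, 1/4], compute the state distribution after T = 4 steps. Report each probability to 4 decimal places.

π = [0.3534, 0.2060, 0.4406]

t=0: π = [0.5000, 0.2500, 0.2500]
t=1: π = [0.4167, 0.1667, 0.4167]
t=2: π = [0.3611, 0.2083, 0.4306]
t=3: π = [0.3565, 0.2037, 0.4398]
t=4: π = [0.3534, 0.2060, 0.4406]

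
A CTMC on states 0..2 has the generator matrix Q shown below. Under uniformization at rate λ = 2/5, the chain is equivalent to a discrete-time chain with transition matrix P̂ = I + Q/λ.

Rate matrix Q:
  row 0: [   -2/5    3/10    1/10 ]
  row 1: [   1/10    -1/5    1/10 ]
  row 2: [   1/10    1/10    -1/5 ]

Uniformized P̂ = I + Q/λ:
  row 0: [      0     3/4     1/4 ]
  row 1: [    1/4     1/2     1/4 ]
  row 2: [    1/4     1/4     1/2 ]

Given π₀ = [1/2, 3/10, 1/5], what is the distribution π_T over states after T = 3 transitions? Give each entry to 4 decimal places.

t=0: π = [0.5000, 0.3000, 0.2000]
t=1: π = [0.1250, 0.5750, 0.3000]
t=2: π = [0.2188, 0.4563, 0.3250]
t=3: π = [0.1953, 0.4734, 0.3313]

π = [0.1953, 0.4734, 0.3313]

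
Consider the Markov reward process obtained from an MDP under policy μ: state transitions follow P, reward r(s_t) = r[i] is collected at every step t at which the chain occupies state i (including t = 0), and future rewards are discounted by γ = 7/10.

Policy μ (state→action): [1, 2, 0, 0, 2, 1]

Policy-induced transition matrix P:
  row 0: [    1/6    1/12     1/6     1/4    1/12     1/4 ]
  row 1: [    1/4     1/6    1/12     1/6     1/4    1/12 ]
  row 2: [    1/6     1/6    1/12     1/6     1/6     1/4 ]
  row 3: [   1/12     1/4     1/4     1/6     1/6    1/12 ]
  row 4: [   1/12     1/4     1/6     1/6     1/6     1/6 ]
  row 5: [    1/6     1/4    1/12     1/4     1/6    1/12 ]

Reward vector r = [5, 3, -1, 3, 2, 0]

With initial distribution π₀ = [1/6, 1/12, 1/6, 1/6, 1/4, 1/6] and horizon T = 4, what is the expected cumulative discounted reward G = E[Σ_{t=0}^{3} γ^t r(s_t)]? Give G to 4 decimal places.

G = 5.1338

t=0: π = [0.1667, 0.0833, 0.1667, 0.1667, 0.2500, 0.1667], E[r] = 1.9167, γ^t·E[r] = 1.916667, running G = 1.916667
t=1: π = [0.1389, 0.2014, 0.1458, 0.1944, 0.1597, 0.1597], E[r] = 2.0556, γ^t·E[r] = 1.438889, running G = 3.355556
t=2: π = [0.1539, 0.1979, 0.1406, 0.1916, 0.1719, 0.1441], E[r] = 2.1412, γ^t·E[r] = 1.049190, running G = 4.404745
t=3: π = [0.1529, 0.1961, 0.1424, 0.1915, 0.1703, 0.1467], E[r] = 2.1255, γ^t·E[r] = 0.729057, running G = 5.133802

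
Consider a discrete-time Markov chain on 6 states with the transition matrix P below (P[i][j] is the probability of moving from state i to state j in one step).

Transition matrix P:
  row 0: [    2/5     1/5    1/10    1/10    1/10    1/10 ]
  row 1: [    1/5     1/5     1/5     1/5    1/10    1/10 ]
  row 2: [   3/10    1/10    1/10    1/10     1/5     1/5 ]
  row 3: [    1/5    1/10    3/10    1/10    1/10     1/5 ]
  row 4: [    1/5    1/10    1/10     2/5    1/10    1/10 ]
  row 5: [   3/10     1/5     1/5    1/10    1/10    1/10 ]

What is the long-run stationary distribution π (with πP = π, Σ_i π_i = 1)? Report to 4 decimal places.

Balance equations π_j = Σ_i π_i·P[i][j]:
  π_0 = 2/5·π_0 + 1/5·π_1 + 3/10·π_2 + 1/5·π_3 + 1/5·π_4 + 3/10·π_5
  π_1 = 1/5·π_0 + 1/5·π_1 + 1/10·π_2 + 1/10·π_3 + 1/10·π_4 + 1/5·π_5
  π_2 = 1/10·π_0 + 1/5·π_1 + 1/10·π_2 + 3/10·π_3 + 1/10·π_4 + 1/5·π_5
  π_3 = 1/10·π_0 + 1/5·π_1 + 1/10·π_2 + 1/10·π_3 + 2/5·π_4 + 1/10·π_5
  π_4 = 1/10·π_0 + 1/10·π_1 + 1/5·π_2 + 1/10·π_3 + 1/10·π_4 + 1/10·π_5
  normalize: π_0 + π_1 + π_2 + π_3 + π_4 + π_5 = 1
Solving the linear system gives exactly π = [28830/100721, 15860/100721, 16009/100721, 15160/100721, 11673/100721, 13189/100721].

π = [0.2862, 0.1575, 0.1589, 0.1505, 0.1159, 0.1309]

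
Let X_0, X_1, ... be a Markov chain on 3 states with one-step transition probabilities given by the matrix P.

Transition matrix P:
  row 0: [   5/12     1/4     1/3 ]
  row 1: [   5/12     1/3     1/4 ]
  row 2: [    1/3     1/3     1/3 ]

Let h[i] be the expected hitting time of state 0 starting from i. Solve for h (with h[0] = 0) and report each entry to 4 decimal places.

First-step conditioning: h[0] = 0; for i ≠ 0, h[i] = 1 + Σ_k P[i][k]·h[k].
  h[1] = 1 + 1/3·h[1] + 1/4·h[2]
  h[2] = 1 + 1/3·h[1] + 1/3·h[2]
Solving the 2×2 linear system over states ≠ 0 gives exactly h = [0, 33/13, 36/13] (h[0] = 0 is the target).

h = [0.0000, 2.5385, 2.7692]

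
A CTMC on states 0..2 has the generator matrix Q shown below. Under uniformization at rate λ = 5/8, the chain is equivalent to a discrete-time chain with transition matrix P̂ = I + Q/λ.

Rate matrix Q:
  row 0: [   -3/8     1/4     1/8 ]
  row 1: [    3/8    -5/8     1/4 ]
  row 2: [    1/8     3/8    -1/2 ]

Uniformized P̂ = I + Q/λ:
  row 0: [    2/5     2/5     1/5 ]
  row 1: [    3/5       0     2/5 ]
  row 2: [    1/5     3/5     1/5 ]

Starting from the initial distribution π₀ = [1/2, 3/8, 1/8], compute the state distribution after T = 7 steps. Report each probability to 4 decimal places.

t=0: π = [0.5000, 0.3750, 0.1250]
t=1: π = [0.4500, 0.2750, 0.2750]
t=2: π = [0.4000, 0.3450, 0.2550]
t=3: π = [0.4180, 0.3130, 0.2690]
t=4: π = [0.4088, 0.3286, 0.2626]
t=5: π = [0.4132, 0.3211, 0.2657]
t=6: π = [0.4111, 0.3247, 0.2642]
t=7: π = [0.4121, 0.3230, 0.2649]

π = [0.4121, 0.3230, 0.2649]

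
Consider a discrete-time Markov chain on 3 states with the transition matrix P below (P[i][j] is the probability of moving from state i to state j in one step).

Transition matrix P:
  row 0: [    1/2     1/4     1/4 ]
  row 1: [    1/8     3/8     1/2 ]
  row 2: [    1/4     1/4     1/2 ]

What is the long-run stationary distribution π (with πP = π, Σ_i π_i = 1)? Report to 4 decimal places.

π = [0.2857, 0.2857, 0.4286]

Balance equations π_j = Σ_i π_i·P[i][j]:
  π_0 = 1/2·π_0 + 1/8·π_1 + 1/4·π_2
  π_1 = 1/4·π_0 + 3/8·π_1 + 1/4·π_2
  normalize: π_0 + π_1 + π_2 = 1
Solving the linear system gives exactly π = [2/7, 2/7, 3/7].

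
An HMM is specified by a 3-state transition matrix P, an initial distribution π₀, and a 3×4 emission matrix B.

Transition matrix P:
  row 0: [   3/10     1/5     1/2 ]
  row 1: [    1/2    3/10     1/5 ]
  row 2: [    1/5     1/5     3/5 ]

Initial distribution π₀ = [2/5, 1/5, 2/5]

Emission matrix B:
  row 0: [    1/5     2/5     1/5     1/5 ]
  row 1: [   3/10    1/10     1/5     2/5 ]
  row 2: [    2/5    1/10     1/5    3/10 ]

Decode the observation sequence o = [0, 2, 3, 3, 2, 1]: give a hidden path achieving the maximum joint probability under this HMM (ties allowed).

path = [2, 2, 2, 2, 2, 0]

t=0: δ = [8.000e-02, 6.000e-02, 1.600e-01]  (obs o_0=0)
t=1: δ = [6.400e-03, 6.400e-03, 1.920e-02]  ψ = [2, 2, 2]  (obs o_1=2)
t=2: δ = [7.680e-04, 1.536e-03, 3.456e-03]  ψ = [2, 2, 2]  (obs o_2=3)
t=3: δ = [1.536e-04, 2.765e-04, 6.221e-04]  ψ = [1, 2, 2]  (obs o_3=3)
t=4: δ = [2.765e-05, 2.488e-05, 7.465e-05]  ψ = [1, 2, 2]  (obs o_4=2)
t=5: δ = [5.972e-06, 1.493e-06, 4.479e-06]  ψ = [2, 2, 2]  (obs o_5=1)
backtrack: best end state = 0; path = [2, 2, 2, 2, 2, 0]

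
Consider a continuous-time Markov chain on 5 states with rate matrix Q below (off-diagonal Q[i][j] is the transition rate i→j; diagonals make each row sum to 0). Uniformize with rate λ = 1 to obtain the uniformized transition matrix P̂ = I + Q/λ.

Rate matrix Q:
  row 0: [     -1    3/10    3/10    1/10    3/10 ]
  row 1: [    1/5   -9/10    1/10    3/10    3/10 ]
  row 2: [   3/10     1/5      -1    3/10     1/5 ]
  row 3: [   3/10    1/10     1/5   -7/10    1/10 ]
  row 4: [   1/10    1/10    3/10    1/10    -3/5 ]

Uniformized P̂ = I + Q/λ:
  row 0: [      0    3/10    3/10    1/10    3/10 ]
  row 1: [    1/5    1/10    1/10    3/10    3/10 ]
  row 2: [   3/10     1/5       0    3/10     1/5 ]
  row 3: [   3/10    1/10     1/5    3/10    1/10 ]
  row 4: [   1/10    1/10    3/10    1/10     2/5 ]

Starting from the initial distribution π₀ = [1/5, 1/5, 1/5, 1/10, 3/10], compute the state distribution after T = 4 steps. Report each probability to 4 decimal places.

t=0: π = [0.2000, 0.2000, 0.2000, 0.1000, 0.3000]
t=1: π = [0.1600, 0.1600, 0.1900, 0.2000, 0.2900]
t=2: π = [0.1780, 0.1510, 0.1910, 0.2100, 0.2700]
t=3: π = [0.1775, 0.1547, 0.1915, 0.2104, 0.2659]
t=4: π = [0.1781, 0.1547, 0.1906, 0.2113, 0.2654]

π = [0.1781, 0.1547, 0.1906, 0.2113, 0.2654]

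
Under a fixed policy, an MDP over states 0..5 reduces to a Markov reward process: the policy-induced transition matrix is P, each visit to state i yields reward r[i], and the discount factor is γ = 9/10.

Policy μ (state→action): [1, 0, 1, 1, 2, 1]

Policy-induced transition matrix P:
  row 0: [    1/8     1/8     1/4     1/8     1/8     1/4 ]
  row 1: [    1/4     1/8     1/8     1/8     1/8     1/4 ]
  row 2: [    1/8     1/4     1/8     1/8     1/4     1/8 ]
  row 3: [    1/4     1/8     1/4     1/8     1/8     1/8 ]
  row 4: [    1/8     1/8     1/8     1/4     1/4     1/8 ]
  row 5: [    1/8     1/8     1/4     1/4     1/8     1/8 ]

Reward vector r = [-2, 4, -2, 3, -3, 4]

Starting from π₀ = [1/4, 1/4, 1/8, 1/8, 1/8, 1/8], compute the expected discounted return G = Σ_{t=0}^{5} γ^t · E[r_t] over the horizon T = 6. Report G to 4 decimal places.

G = 2.7911

t=0: π = [0.2500, 0.2500, 0.1250, 0.1250, 0.1250, 0.1250], E[r] = 0.7500, γ^t·E[r] = 0.750000, running G = 0.750000
t=1: π = [0.1719, 0.1406, 0.1875, 0.1563, 0.1563, 0.1875], E[r] = 0.5938, γ^t·E[r] = 0.534375, running G = 1.284375
t=2: π = [0.1621, 0.1484, 0.1895, 0.1680, 0.1680, 0.1641], E[r] = 0.5469, γ^t·E[r] = 0.442969, running G = 1.727344
t=3: π = [0.1646, 0.1487, 0.1868, 0.1665, 0.1697, 0.1638], E[r] = 0.5378, γ^t·E[r] = 0.392087, running G = 2.119430
t=4: π = [0.1644, 0.1483, 0.1869, 0.1667, 0.1696, 0.1642], E[r] = 0.5389, γ^t·E[r] = 0.353559, running G = 2.472989
t=5: π = [0.1644, 0.1484, 0.1869, 0.1667, 0.1696, 0.1641], E[r] = 0.5387, γ^t·E[r] = 0.318108, running G = 2.791097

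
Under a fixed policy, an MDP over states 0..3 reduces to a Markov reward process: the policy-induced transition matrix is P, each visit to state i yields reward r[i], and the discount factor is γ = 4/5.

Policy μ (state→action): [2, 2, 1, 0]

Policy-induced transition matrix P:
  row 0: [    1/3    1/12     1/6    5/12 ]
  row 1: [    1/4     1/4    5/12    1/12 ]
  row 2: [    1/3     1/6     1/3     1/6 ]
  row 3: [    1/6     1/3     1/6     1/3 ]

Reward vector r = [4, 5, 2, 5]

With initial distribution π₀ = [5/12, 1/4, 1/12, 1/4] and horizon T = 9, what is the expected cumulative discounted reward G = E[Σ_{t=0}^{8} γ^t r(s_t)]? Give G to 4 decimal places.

t=0: π = [0.4167, 0.2500, 0.0833, 0.2500], E[r] = 4.3333, γ^t·E[r] = 4.333333, running G = 4.333333
t=1: π = [0.2708, 0.1944, 0.2431, 0.2917], E[r] = 4.0000, γ^t·E[r] = 3.200000, running G = 7.533333
t=2: π = [0.2685, 0.2089, 0.2558, 0.2668], E[r] = 3.9641, γ^t·E[r] = 2.537037, running G = 10.070370
t=3: π = [0.2715, 0.2062, 0.2615, 0.2609], E[r] = 3.9440, γ^t·E[r] = 2.019309, running G = 12.089679
t=4: π = [0.2727, 0.2047, 0.2618, 0.2608], E[r] = 3.9419, γ^t·E[r] = 1.614617, running G = 13.704296
t=5: π = [0.2728, 0.2045, 0.2615, 0.2612], E[r] = 3.9428, γ^t·E[r] = 1.291968, running G = 14.996264
t=6: π = [0.2728, 0.2045, 0.2614, 0.2614], E[r] = 3.9432, γ^t·E[r] = 1.033675, running G = 16.029939
t=7: π = [0.2727, 0.2045, 0.2614, 0.2614], E[r] = 3.9432, γ^t·E[r] = 0.826950, running G = 16.856889
t=8: π = [0.2727, 0.2045, 0.2614, 0.2614], E[r] = 3.9432, γ^t·E[r] = 0.661557, running G = 17.518446

G = 17.5184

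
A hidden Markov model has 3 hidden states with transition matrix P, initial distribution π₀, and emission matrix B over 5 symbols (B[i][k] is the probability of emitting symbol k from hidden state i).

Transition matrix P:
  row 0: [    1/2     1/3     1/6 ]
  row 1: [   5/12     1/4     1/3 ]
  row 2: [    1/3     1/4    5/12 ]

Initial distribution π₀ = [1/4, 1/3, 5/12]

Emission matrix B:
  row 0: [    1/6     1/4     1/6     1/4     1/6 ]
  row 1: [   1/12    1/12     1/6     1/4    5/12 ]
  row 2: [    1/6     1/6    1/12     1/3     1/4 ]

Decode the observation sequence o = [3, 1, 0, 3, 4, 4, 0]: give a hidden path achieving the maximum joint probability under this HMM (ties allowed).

t=0: δ = [6.250e-02, 8.333e-02, 1.389e-01]  (obs o_0=3)
t=1: δ = [1.157e-02, 2.894e-03, 9.645e-03]  ψ = [2, 2, 2]  (obs o_1=1)
t=2: δ = [9.645e-04, 3.215e-04, 6.698e-04]  ψ = [0, 0, 2]  (obs o_2=0)
t=3: δ = [1.206e-04, 8.038e-05, 9.303e-05]  ψ = [0, 0, 2]  (obs o_3=3)
t=4: δ = [1.005e-05, 1.674e-05, 9.690e-06]  ψ = [0, 0, 2]  (obs o_4=4)
t=5: δ = [1.163e-06, 1.744e-06, 1.395e-06]  ψ = [1, 1, 1]  (obs o_5=4)
t=6: δ = [1.211e-07, 3.634e-08, 9.690e-08]  ψ = [1, 1, 1]  (obs o_6=0)
backtrack: best end state = 0; path = [2, 0, 0, 0, 1, 1, 0]

path = [2, 0, 0, 0, 1, 1, 0]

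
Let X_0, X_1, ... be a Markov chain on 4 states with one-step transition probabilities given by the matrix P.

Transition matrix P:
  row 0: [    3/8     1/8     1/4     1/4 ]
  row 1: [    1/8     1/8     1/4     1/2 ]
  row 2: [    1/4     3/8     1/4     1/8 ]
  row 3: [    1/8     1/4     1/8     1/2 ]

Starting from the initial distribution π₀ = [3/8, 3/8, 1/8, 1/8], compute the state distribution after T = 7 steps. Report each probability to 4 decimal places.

t=0: π = [0.3750, 0.3750, 0.1250, 0.1250]
t=1: π = [0.2344, 0.1719, 0.2344, 0.3594]
t=2: π = [0.2129, 0.2285, 0.2051, 0.3535]
t=3: π = [0.2039, 0.2205, 0.2058, 0.3699]
t=4: π = [0.2017, 0.2227, 0.2038, 0.3719]
t=5: π = [0.2009, 0.2224, 0.2035, 0.3732]
t=6: π = [0.2007, 0.2225, 0.2034, 0.3735]
t=7: π = [0.2006, 0.2225, 0.2033, 0.3736]

π = [0.2006, 0.2225, 0.2033, 0.3736]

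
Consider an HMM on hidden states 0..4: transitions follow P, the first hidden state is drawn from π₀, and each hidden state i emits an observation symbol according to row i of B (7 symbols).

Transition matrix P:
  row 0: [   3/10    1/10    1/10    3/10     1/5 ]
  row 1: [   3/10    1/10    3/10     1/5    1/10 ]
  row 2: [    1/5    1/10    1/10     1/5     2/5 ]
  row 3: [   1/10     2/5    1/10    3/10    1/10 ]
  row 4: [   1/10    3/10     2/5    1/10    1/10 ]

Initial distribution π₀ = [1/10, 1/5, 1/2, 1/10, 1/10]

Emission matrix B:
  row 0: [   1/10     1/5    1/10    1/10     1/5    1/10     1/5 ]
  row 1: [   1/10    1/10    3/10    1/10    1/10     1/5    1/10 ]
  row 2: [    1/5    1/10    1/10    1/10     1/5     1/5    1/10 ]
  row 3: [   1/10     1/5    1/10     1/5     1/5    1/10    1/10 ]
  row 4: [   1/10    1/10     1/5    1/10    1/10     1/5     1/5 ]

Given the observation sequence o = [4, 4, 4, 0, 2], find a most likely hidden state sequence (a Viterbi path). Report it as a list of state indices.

t=0: δ = [2.000e-02, 2.000e-02, 1.000e-01, 2.000e-02, 1.000e-02]  (obs o_0=4)
t=1: δ = [4.000e-03, 1.000e-03, 2.000e-03, 4.000e-03, 4.000e-03]  ψ = [2, 2, 2, 2, 2]  (obs o_1=4)
t=2: δ = [2.400e-04, 1.600e-04, 3.200e-04, 2.400e-04, 8.000e-05]  ψ = [0, 3, 4, 0, 0]  (obs o_2=4)
t=3: δ = [7.200e-06, 9.600e-06, 9.600e-06, 7.200e-06, 1.280e-05]  ψ = [0, 3, 1, 0, 2]  (obs o_3=0)
t=4: δ = [2.880e-07, 1.152e-06, 5.120e-07, 2.160e-07, 7.680e-07]  ψ = [1, 4, 4, 0, 2]  (obs o_4=2)
backtrack: best end state = 1; path = [2, 4, 2, 4, 1]

path = [2, 4, 2, 4, 1]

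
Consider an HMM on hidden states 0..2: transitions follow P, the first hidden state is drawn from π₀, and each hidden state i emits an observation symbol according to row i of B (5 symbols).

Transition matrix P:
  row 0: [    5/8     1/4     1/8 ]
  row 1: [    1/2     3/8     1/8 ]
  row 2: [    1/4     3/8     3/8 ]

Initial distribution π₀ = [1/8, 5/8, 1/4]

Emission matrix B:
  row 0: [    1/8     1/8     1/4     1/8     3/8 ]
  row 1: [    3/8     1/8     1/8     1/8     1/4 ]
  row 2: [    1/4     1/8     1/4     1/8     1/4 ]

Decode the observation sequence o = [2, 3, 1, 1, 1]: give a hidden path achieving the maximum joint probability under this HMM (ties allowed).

path = [1, 0, 0, 0, 0]

t=0: δ = [3.125e-02, 7.812e-02, 6.250e-02]  (obs o_0=2)
t=1: δ = [4.883e-03, 3.662e-03, 2.930e-03]  ψ = [1, 1, 2]  (obs o_1=3)
t=2: δ = [3.815e-04, 1.717e-04, 1.373e-04]  ψ = [0, 1, 2]  (obs o_2=1)
t=3: δ = [2.980e-05, 1.192e-05, 6.437e-06]  ψ = [0, 0, 2]  (obs o_3=1)
t=4: δ = [2.328e-06, 9.313e-07, 4.657e-07]  ψ = [0, 0, 0]  (obs o_4=1)
backtrack: best end state = 0; path = [1, 0, 0, 0, 0]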